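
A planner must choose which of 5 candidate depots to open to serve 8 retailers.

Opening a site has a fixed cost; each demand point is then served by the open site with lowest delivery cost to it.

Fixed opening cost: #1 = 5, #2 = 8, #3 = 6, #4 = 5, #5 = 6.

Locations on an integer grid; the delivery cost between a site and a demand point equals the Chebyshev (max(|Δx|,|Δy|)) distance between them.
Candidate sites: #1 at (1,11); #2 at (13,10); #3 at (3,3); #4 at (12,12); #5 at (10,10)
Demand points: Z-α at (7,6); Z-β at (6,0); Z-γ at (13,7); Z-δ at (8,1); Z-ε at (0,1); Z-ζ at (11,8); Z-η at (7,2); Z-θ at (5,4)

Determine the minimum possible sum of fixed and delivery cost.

Open {#3, #5}: assign each demand point to its cheapest open site.
  Z-α→#3 4, Z-β→#3 3, Z-γ→#5 3, Z-δ→#3 5, Z-ε→#3 3, Z-ζ→#5 2, Z-η→#3 4, Z-θ→#3 2
  delivery cost 26, fixed 12 → total 38.
Compare {#2, #3}: delivery cost 26 + fixed 14 = 40.
Compare {#3, #4}: delivery cost 30 + fixed 11 = 41.
Compare {#1, #3, #5}: delivery cost 26 + fixed 17 = 43.
All other subsets cost ≥ 40. Minimum total cost: 38.

38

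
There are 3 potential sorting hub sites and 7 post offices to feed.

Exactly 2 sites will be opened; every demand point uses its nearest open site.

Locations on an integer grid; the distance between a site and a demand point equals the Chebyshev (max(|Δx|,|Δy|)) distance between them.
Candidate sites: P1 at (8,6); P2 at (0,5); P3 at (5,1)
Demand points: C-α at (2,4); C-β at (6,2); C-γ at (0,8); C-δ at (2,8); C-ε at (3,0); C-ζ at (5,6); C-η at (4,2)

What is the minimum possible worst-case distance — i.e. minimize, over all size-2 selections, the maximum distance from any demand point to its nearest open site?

5

Open {P1, P2}.
  Farthest demand point is C-ε at distance 5 (to P2); all others are ≤ 5.
With {P2, P3} the worst case is 5.
With {P1, P3} the worst case is 7.
No size-2 selection achieves below 5.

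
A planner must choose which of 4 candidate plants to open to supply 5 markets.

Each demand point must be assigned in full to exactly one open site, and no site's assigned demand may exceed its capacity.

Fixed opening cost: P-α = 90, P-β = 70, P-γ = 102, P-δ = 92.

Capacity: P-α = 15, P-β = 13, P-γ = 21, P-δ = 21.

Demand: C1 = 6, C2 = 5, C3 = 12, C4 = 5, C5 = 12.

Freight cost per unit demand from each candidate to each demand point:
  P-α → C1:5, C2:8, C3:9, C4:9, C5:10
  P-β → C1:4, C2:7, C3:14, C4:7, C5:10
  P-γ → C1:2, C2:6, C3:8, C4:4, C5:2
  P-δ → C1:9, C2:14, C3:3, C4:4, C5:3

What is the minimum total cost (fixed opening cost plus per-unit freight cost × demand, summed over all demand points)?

Open {P-β, P-γ, P-δ}; cheapest assignment that respects the capacities:
  P-β (cap 13, load 5): C2 — cost 5×7 = 35
  P-γ (cap 21, load 18): C1, C5 — cost 6×2 + 12×2 = 36
  P-δ (cap 21, load 17): C3, C4 — cost 12×3 + 5×4 = 56
  Shipping 127, fixed 264 → total 391.
  Any other capacity-feasible assignment to {P-β, P-γ, P-δ} ships for at least 127.
Compare {P-α, P-γ, P-δ}: its best feasible assignment gives total 416.
Compare {P-α, P-β, P-γ}: its best feasible assignment gives total 473.
Every other set of open sites that can feasibly serve all demand totals ≥ 416 even under its best assignment. Minimum: 391.

391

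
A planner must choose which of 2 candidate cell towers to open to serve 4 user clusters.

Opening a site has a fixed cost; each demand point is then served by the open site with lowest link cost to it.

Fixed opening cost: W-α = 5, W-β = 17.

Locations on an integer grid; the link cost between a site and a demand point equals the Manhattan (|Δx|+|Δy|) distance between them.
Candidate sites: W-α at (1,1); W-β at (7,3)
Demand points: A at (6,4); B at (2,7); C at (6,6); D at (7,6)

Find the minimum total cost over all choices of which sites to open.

Open {W-β}: assign each demand point to its cheapest open site.
  A→W-β 2, B→W-β 9, C→W-β 4, D→W-β 3
  link cost 18, fixed 17 → total 35.
Compare {W-α, W-β}: link cost 16 + fixed 22 = 38.
Compare {W-α}: link cost 36 + fixed 5 = 41.

35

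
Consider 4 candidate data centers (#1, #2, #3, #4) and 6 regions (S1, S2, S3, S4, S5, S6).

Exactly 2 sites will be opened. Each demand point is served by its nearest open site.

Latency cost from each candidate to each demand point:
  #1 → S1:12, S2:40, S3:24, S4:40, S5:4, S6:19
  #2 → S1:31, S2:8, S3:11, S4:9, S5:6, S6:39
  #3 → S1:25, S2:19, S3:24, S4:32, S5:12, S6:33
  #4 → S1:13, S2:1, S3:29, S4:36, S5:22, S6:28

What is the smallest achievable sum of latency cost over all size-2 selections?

Open {#1, #2}.
  S1→#1 12, S2→#2 8, S3→#2 11, S4→#2 9, S5→#1 4, S6→#1 19  ⇒ total 63.
Compare {#2, #4}: total 68.
Compare {#2, #3}: total 92.
No size-2 selection does better; minimum is 63.

63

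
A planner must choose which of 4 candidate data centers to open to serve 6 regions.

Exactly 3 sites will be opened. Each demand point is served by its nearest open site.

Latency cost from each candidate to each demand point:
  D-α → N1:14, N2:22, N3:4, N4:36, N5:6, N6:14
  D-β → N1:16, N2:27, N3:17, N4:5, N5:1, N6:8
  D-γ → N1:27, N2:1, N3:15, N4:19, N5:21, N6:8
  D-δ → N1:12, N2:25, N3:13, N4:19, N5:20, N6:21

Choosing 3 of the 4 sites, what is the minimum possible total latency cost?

33

Open {D-α, D-β, D-γ}.
  N1→D-α 14, N2→D-γ 1, N3→D-α 4, N4→D-β 5, N5→D-β 1, N6→D-β 8  ⇒ total 33.
Compare {D-β, D-γ, D-δ}: total 40.
Compare {D-α, D-γ, D-δ}: total 50.
No size-3 selection does better; minimum is 33.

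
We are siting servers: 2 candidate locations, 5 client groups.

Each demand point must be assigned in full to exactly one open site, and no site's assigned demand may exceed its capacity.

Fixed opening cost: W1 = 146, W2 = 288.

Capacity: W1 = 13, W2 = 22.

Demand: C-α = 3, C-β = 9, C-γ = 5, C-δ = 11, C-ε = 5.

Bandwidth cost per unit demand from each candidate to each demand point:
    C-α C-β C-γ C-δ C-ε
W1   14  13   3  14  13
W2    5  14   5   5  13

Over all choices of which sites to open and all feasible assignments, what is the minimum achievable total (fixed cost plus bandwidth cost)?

Open {W1, W2}; cheapest assignment that respects the capacities:
  W1 (cap 13, load 13): C-α, C-γ, C-ε — cost 3×14 + 5×3 + 5×13 = 122
  W2 (cap 22, load 20): C-β, C-δ — cost 9×14 + 11×5 = 181
  Shipping 303, fixed 434 → total 737.
  Any other capacity-feasible assignment to {W1, W2} ships for at least 303.
Total demand is 33 and no other set of sites has combined capacity ≥ 33, so {W1, W2} is the only feasible choice of open sites. Minimum: 737.

737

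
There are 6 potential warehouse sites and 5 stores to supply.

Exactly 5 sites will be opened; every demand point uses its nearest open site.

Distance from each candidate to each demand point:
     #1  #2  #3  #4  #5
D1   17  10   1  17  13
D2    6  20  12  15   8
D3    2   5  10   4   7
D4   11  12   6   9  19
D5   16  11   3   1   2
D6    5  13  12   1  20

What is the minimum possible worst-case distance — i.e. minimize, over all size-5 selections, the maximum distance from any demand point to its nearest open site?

5

Open {D1, D2, D3, D4, D5}.
  Farthest demand point is #2 at distance 5 (to D3); all others are ≤ 5.
With {D1, D2, D3, D5, D6} the worst case is 5.
With {D1, D3, D4, D5, D6} the worst case is 5.
No size-5 selection achieves below 5.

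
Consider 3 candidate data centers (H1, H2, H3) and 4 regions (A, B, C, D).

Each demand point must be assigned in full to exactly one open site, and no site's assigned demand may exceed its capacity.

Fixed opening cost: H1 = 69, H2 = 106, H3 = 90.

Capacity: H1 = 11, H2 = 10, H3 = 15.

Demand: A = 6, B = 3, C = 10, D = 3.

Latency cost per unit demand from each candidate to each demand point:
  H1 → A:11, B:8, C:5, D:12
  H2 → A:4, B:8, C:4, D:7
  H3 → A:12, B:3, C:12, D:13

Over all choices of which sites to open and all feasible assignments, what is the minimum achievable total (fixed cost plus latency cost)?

329

Open {H1, H3}; cheapest assignment that respects the capacities:
  H1 (cap 11, load 10): C — cost 10×5 = 50
  H3 (cap 15, load 12): A, B, D — cost 6×12 + 3×3 + 3×13 = 120
  Shipping 170, fixed 159 → total 329.
  Any other capacity-feasible assignment to {H1, H3} ships for at least 170.
Compare {H2, H3}: its best feasible assignment gives total 356.
Compare {H1, H2, H3}: its best feasible assignment gives total 369.
Every other set of open sites that can feasibly serve all demand totals ≥ 356 even under its best assignment. Minimum: 329.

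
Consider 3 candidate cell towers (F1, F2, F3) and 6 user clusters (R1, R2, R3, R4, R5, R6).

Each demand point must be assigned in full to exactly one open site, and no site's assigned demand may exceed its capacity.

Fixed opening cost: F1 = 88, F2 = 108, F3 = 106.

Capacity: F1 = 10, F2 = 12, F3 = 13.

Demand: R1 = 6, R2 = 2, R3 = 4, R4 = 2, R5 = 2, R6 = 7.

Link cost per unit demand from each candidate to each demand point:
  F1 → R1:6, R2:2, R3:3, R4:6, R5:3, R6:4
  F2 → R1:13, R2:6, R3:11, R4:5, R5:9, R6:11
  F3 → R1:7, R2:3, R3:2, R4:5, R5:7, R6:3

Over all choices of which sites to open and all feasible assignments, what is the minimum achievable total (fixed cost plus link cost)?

279

Open {F1, F3}; cheapest assignment that respects the capacities:
  F1 (cap 10, load 10): R1, R2, R5 — cost 6×6 + 2×2 + 2×3 = 46
  F3 (cap 13, load 13): R3, R4, R6 — cost 4×2 + 2×5 + 7×3 = 39
  Shipping 85, fixed 194 → total 279.
  Any other capacity-feasible assignment to {F1, F3} ships for at least 85.
Compare {F2, F3}: its best feasible assignment gives total 355.
Compare {F1, F2, F3}: its best feasible assignment gives total 387.
Every other set of open sites that can feasibly serve all demand totals ≥ 355 even under its best assignment. Minimum: 279.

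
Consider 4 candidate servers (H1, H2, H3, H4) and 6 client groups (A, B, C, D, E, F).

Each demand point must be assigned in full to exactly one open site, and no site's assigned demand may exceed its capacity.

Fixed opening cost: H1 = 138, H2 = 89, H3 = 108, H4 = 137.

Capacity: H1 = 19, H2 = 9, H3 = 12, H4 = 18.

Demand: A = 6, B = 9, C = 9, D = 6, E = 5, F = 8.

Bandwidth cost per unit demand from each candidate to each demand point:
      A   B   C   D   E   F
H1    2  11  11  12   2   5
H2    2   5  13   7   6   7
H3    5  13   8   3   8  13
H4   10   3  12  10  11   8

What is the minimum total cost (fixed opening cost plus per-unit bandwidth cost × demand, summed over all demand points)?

598

Open {H1, H3, H4}; cheapest assignment that respects the capacities:
  H1 (cap 19, load 19): A, E, F — cost 6×2 + 5×2 + 8×5 = 62
  H3 (cap 12, load 6): D — cost 6×3 = 18
  H4 (cap 18, load 18): B, C — cost 9×3 + 9×12 = 135
  Shipping 215, fixed 383 → total 598.
  Any other capacity-feasible assignment to {H1, H3, H4} ships for at least 215.
Compare {H1, H2, H4}: its best feasible assignment gives total 603.
Compare {H1, H2, H3, H4}: its best feasible assignment gives total 675.
Every other set of open sites that can feasibly serve all demand totals ≥ 603 even under its best assignment. Minimum: 598.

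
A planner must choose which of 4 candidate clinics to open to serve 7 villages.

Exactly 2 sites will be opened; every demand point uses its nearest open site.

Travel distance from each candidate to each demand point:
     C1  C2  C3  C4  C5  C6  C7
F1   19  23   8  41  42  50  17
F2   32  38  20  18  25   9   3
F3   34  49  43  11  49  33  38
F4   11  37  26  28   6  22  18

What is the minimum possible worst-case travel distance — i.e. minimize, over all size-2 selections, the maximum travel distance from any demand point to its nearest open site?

Open {F1, F2}.
  Farthest demand point is C5 at travel distance 25 (to F2); all others are ≤ 25.
With {F1, F4} the worst case is 28.
With {F2, F4} the worst case is 37.
No size-2 selection achieves below 25.

25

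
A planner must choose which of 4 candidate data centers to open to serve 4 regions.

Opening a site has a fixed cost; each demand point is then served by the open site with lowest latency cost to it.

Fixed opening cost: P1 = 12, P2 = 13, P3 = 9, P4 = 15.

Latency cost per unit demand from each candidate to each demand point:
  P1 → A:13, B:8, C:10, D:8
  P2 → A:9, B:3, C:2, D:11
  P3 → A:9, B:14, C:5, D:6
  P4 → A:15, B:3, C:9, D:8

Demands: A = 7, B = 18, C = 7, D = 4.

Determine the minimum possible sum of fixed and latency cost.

177

Open {P2, P3}: assign each demand point to its cheapest open site.
  A→P2 7×9=63, B→P2 18×3=54, C→P2 7×2=14, D→P3 4×6=24
  latency cost 155, fixed 22 → total 177.
Compare {P2}: latency cost 175 + fixed 13 = 188.
Compare {P1, P2}: latency cost 163 + fixed 25 = 188.
Compare {P1, P2, P3}: latency cost 155 + fixed 34 = 189.
All other subsets cost ≥ 188. Minimum total cost: 177.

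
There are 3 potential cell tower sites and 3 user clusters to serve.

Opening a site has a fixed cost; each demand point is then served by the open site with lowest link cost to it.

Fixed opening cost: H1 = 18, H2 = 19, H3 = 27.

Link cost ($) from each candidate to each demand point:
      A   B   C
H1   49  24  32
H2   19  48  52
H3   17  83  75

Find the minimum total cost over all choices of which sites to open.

112

Open {H1, H2}: assign each demand point to its cheapest open site.
  A→H2 19, B→H1 24, C→H1 32
  link cost 75, fixed 37 → total 112.
Compare {H1, H3}: link cost 73 + fixed 45 = 118.
Compare {H1}: link cost 105 + fixed 18 = 123.
Compare {H1, H2, H3}: link cost 73 + fixed 64 = 137.
All other subsets cost ≥ 118. Minimum total cost: 112.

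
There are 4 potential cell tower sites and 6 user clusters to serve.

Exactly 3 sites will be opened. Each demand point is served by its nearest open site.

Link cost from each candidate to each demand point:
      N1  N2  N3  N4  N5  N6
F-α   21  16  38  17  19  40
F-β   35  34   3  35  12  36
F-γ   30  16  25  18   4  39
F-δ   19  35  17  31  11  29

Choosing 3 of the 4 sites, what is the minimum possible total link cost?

89

Open {F-β, F-γ, F-δ}.
  N1→F-δ 19, N2→F-γ 16, N3→F-β 3, N4→F-γ 18, N5→F-γ 4, N6→F-δ 29  ⇒ total 89.
Compare {F-α, F-β, F-δ}: total 95.
Compare {F-α, F-β, F-γ}: total 97.
No size-3 selection does better; minimum is 89.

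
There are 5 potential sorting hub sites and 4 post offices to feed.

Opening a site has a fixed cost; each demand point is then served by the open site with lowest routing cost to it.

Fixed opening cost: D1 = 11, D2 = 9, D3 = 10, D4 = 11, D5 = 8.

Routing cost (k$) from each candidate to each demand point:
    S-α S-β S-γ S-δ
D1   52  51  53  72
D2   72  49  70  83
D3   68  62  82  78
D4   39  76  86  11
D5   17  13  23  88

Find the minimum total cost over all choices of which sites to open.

83

Open {D4, D5}: assign each demand point to its cheapest open site.
  S-α→D5 17, S-β→D5 13, S-γ→D5 23, S-δ→D4 11
  routing cost 64, fixed 19 → total 83.
Compare {D2, D4, D5}: routing cost 64 + fixed 28 = 92.
Compare {D3, D4, D5}: routing cost 64 + fixed 29 = 93.
Compare {D1, D4, D5}: routing cost 64 + fixed 30 = 94.
All other subsets cost ≥ 92. Minimum total cost: 83.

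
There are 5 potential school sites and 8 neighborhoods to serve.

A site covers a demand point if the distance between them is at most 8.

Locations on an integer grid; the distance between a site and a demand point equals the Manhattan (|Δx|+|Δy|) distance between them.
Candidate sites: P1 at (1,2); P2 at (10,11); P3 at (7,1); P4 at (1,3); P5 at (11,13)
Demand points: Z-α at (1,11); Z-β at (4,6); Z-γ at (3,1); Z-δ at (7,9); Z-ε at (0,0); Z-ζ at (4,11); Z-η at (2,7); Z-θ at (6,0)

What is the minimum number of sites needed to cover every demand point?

2

Coverage sets (demand points within 8 of each site):
  P1: {Z-β, Z-γ, Z-ε, Z-η, Z-θ}
  P2: {Z-δ, Z-ζ}
  P3: {Z-β, Z-γ, Z-δ, Z-ε, Z-θ}
  P4: {Z-α, Z-β, Z-γ, Z-ε, Z-η, Z-θ}
  P5: {Z-δ}
No single site covers all 8 demand points.
But {P2, P4} covers everything, so the minimum is 2.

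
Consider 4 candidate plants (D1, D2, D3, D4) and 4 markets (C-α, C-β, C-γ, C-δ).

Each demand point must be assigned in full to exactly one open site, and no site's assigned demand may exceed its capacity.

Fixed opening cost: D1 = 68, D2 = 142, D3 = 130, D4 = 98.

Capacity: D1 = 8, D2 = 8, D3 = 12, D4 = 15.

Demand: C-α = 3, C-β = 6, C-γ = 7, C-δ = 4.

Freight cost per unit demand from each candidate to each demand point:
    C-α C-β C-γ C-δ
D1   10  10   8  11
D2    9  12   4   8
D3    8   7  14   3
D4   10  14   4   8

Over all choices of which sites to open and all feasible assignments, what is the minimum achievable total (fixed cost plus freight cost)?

316

Open {D1, D4}; cheapest assignment that respects the capacities:
  D1 (cap 8, load 6): C-β — cost 6×10 = 60
  D4 (cap 15, load 14): C-α, C-γ, C-δ — cost 3×10 + 7×4 + 4×8 = 90
  Shipping 150, fixed 166 → total 316.
  Any other capacity-feasible assignment to {D1, D4} ships for at least 150.
Compare {D3, D4}: its best feasible assignment gives total 340.
Compare {D2, D4}: its best feasible assignment gives total 402.
Every other set of open sites that can feasibly serve all demand totals ≥ 340 even under its best assignment. Minimum: 316.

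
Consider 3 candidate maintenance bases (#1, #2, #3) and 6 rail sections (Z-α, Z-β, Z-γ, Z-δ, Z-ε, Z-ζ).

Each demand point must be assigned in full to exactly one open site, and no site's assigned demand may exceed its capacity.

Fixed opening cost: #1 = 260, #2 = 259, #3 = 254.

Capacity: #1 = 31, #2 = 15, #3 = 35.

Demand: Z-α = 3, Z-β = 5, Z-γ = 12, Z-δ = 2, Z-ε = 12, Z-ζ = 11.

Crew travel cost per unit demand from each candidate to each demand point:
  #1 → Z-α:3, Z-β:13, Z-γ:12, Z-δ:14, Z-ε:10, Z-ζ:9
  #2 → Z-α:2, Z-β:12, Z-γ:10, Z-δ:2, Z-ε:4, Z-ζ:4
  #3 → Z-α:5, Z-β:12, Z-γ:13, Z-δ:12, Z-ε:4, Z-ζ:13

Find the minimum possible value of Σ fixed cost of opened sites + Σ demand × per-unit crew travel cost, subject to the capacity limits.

840

Open {#2, #3}; cheapest assignment that respects the capacities:
  #2 (cap 15, load 13): Z-δ, Z-ζ — cost 2×2 + 11×4 = 48
  #3 (cap 35, load 32): Z-α, Z-β, Z-γ, Z-ε — cost 3×5 + 5×12 + 12×13 + 12×4 = 279
  Shipping 327, fixed 513 → total 840.
  Any other capacity-feasible assignment to {#2, #3} ships for at least 327.
Compare {#1, #2}: its best feasible assignment gives total 888.
Compare {#1, #3}: its best feasible assignment gives total 898.
Every other set of open sites that can feasibly serve all demand totals ≥ 888 even under its best assignment. Minimum: 840.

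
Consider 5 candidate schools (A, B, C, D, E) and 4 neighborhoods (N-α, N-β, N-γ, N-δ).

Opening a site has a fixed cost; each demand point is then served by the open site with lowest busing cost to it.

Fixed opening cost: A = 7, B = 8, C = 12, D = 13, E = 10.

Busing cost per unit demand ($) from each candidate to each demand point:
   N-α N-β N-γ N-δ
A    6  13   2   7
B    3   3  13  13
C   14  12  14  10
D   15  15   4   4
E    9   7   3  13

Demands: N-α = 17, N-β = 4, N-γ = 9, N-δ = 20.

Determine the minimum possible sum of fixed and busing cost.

Open {A, B, D}: assign each demand point to its cheapest open site.
  N-α→B 17×3=51, N-β→B 4×3=12, N-γ→A 9×2=18, N-δ→D 20×4=80
  busing cost 161, fixed 28 → total 189.
Compare {A, B, D, E}: busing cost 161 + fixed 38 = 199.
Compare {B, D}: busing cost 179 + fixed 21 = 200.
Compare {B, D, E}: busing cost 170 + fixed 31 = 201.
All other subsets cost ≥ 199. Minimum total cost: 189.

189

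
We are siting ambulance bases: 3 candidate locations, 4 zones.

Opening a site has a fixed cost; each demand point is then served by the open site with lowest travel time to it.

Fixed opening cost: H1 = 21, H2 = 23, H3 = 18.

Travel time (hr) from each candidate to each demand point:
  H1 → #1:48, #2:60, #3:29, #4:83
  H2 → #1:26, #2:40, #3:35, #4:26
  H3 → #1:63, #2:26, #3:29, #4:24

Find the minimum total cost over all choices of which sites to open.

Open {H2, H3}: assign each demand point to its cheapest open site.
  #1→H2 26, #2→H3 26, #3→H3 29, #4→H3 24
  travel time 105, fixed 41 → total 146.
Compare {H2}: travel time 127 + fixed 23 = 150.
Compare {H3}: travel time 142 + fixed 18 = 160.
Compare {H1, H2}: travel time 121 + fixed 44 = 165.
All other subsets cost ≥ 150. Minimum total cost: 146.

146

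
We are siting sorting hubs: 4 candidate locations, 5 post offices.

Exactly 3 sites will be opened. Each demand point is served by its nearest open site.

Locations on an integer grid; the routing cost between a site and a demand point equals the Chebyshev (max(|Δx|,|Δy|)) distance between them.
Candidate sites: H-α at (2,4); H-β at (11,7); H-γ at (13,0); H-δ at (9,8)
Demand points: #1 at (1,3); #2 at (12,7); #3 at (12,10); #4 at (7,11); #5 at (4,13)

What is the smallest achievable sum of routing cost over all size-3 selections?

Open {H-α, H-β, H-δ}.
  #1→H-α 1, #2→H-β 1, #3→H-β 3, #4→H-δ 3, #5→H-δ 5  ⇒ total 13.
Compare {H-α, H-γ, H-δ}: total 15.
Compare {H-α, H-β, H-γ}: total 16.
No size-3 selection does better; minimum is 13.

13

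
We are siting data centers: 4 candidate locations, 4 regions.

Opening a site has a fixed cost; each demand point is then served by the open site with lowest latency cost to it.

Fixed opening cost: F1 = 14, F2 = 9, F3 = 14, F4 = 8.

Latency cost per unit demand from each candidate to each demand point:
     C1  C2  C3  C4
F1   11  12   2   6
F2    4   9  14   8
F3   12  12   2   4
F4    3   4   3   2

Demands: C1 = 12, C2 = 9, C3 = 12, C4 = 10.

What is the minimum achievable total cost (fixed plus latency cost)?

Open {F4}: assign each demand point to its cheapest open site.
  C1→F4 12×3=36, C2→F4 9×4=36, C3→F4 12×3=36, C4→F4 10×2=20
  latency cost 128, fixed 8 → total 136.
Compare {F1, F4}: latency cost 116 + fixed 22 = 138.
Compare {F3, F4}: latency cost 116 + fixed 22 = 138.
Compare {F2, F4}: latency cost 128 + fixed 17 = 145.
All other subsets cost ≥ 138. Minimum total cost: 136.

136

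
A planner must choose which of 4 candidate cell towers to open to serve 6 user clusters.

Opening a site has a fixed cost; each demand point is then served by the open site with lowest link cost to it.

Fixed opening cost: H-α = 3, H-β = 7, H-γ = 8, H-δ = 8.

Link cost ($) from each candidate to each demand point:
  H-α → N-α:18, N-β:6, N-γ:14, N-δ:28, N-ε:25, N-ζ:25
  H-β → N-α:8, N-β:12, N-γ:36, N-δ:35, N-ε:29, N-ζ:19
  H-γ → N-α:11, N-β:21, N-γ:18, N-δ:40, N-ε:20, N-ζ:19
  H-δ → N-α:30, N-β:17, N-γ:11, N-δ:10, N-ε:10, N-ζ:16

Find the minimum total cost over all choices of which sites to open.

Open {H-α, H-β, H-δ}: assign each demand point to its cheapest open site.
  N-α→H-β 8, N-β→H-α 6, N-γ→H-δ 11, N-δ→H-δ 10, N-ε→H-δ 10, N-ζ→H-δ 16
  link cost 61, fixed 18 → total 79.
Compare {H-α, H-δ}: link cost 71 + fixed 11 = 82.
Compare {H-β, H-δ}: link cost 67 + fixed 15 = 82.
Compare {H-α, H-γ, H-δ}: link cost 64 + fixed 19 = 83.
All other subsets cost ≥ 82. Minimum total cost: 79.

79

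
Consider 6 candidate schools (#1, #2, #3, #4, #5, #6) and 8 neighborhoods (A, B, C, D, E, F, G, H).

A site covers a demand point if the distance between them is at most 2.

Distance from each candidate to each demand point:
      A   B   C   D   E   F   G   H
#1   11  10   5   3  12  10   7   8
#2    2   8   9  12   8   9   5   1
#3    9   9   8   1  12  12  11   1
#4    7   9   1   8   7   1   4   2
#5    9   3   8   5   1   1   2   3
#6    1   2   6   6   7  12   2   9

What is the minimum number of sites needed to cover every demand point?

4

Coverage sets (demand points within 2 of each site):
  #1: {}
  #2: {A, H}
  #3: {D, H}
  #4: {C, F, H}
  #5: {E, F, G}
  #6: {A, B, G}
No 3 sites suffice: every size-3 union leaves at least one demand point uncovered.
But {#3, #4, #5, #6} covers everything, so the minimum is 4.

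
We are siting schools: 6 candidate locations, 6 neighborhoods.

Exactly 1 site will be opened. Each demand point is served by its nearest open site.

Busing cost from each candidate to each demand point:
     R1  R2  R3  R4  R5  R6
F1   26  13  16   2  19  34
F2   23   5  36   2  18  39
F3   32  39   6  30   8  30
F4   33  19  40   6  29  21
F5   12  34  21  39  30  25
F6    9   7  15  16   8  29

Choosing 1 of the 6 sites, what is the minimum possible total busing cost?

84

Open {F6}.
  R1→F6 9, R2→F6 7, R3→F6 15, R4→F6 16, R5→F6 8, R6→F6 29  ⇒ total 84.
Compare {F1}: total 110.
Compare {F2}: total 123.
No size-1 selection does better; minimum is 84.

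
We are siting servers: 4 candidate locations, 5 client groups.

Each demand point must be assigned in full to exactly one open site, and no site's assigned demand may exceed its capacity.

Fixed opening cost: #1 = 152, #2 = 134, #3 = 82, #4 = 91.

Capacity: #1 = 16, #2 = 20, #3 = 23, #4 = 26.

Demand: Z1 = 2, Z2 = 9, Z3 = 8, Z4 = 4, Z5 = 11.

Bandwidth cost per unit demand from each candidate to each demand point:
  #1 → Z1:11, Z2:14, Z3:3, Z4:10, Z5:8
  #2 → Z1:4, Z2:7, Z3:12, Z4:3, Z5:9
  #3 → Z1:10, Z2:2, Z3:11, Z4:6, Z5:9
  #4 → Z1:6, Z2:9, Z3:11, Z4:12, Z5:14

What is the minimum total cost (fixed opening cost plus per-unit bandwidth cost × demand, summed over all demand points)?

435

Open {#1, #3}; cheapest assignment that respects the capacities:
  #1 (cap 16, load 12): Z3, Z4 — cost 8×3 + 4×10 = 64
  #3 (cap 23, load 22): Z1, Z2, Z5 — cost 2×10 + 9×2 + 11×9 = 137
  Shipping 201, fixed 234 → total 435.
  Any other capacity-feasible assignment to {#1, #3} ships for at least 201.
Compare {#3, #4}: its best feasible assignment gives total 438.
Compare {#2, #3}: its best feasible assignment gives total 441.
Every other set of open sites that can feasibly serve all demand totals ≥ 438 even under its best assignment. Minimum: 435.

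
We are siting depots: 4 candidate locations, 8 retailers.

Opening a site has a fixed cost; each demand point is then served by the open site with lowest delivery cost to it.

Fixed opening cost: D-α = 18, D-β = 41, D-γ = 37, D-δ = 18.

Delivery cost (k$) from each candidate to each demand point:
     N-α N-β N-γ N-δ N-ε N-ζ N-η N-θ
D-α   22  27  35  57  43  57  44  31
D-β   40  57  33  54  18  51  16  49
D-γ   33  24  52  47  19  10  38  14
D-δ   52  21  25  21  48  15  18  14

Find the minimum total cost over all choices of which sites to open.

215

Open {D-α, D-δ}: assign each demand point to its cheapest open site.
  N-α→D-α 22, N-β→D-δ 21, N-γ→D-δ 25, N-δ→D-δ 21, N-ε→D-α 43, N-ζ→D-δ 15, N-η→D-δ 18, N-θ→D-δ 14
  delivery cost 179, fixed 36 → total 215.
Compare {D-γ, D-δ}: delivery cost 161 + fixed 55 = 216.
Compare {D-α, D-γ, D-δ}: delivery cost 150 + fixed 73 = 223.
Compare {D-β, D-δ}: delivery cost 170 + fixed 59 = 229.
All other subsets cost ≥ 216. Minimum total cost: 215.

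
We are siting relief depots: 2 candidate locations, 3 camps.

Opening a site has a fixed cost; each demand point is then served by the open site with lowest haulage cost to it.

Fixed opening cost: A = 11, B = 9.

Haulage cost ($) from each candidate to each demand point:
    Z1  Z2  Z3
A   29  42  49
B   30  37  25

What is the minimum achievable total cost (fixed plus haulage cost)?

101

Open {B}: assign each demand point to its cheapest open site.
  Z1→B 30, Z2→B 37, Z3→B 25
  haulage cost 92, fixed 9 → total 101.
Compare {A, B}: haulage cost 91 + fixed 20 = 111.
Compare {A}: haulage cost 120 + fixed 11 = 131.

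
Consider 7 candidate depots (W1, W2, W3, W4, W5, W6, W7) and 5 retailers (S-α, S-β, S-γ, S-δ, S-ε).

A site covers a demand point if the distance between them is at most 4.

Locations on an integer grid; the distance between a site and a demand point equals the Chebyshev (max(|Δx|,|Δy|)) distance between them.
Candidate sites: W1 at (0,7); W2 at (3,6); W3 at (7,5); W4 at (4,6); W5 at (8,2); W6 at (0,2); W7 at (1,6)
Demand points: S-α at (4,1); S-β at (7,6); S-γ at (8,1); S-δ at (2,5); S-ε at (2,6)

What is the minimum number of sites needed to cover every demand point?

2

Coverage sets (demand points within 4 of each site):
  W1: {S-δ, S-ε}
  W2: {S-β, S-δ, S-ε}
  W3: {S-α, S-β, S-γ}
  W4: {S-β, S-δ, S-ε}
  W5: {S-α, S-β, S-γ}
  W6: {S-α, S-δ, S-ε}
  W7: {S-δ, S-ε}
No single site covers all 5 demand points.
But {W1, W3} covers everything, so the minimum is 2.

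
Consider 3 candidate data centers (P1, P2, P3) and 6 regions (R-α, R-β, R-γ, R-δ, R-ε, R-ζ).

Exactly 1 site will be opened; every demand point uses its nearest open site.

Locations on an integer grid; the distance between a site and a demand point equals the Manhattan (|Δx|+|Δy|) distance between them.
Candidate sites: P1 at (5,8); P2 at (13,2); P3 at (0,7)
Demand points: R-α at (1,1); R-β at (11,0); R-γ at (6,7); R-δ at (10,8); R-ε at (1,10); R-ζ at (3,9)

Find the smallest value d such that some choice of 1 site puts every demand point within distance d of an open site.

Open {P1}.
  Farthest demand point is R-β at distance 14 (to P1); all others are ≤ 14.
With {P3} the worst case is 18.
With {P2} the worst case is 20.
No size-1 selection achieves below 14.

14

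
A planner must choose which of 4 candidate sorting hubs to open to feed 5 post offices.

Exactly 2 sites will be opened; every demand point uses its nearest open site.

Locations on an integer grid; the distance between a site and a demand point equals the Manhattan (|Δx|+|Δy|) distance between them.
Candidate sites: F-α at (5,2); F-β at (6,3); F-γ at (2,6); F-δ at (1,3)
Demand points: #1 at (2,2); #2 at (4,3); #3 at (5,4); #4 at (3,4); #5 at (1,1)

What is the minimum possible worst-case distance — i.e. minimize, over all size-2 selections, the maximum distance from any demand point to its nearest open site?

3

Open {F-α, F-δ}.
  Farthest demand point is #4 at distance 3 (to F-δ); all others are ≤ 3.
With {F-β, F-δ} the worst case is 3.
With {F-α, F-β} the worst case is 5.
No size-2 selection achieves below 3.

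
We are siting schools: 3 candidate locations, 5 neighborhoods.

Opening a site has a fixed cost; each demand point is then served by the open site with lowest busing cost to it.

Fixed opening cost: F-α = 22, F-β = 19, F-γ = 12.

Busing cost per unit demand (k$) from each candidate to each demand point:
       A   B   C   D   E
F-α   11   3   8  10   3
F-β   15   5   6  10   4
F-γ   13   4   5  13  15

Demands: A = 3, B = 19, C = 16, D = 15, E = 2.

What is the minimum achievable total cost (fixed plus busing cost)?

360

Open {F-α, F-γ}: assign each demand point to its cheapest open site.
  A→F-α 3×11=33, B→F-α 19×3=57, C→F-γ 16×5=80, D→F-α 15×10=150, E→F-α 2×3=6
  busing cost 326, fixed 34 → total 360.
Compare {F-α, F-β, F-γ}: busing cost 326 + fixed 53 = 379.
Compare {F-α, F-β}: busing cost 342 + fixed 41 = 383.
Compare {F-β, F-γ}: busing cost 353 + fixed 31 = 384.
All other subsets cost ≥ 379. Minimum total cost: 360.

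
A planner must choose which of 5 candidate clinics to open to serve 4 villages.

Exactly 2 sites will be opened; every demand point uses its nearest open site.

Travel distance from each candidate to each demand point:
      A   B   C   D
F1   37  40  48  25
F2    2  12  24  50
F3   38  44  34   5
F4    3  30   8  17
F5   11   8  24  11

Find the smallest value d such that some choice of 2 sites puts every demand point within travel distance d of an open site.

11

Open {F4, F5}.
  Farthest demand point is D at travel distance 11 (to F5); all others are ≤ 11.
With {F2, F4} the worst case is 17.
With {F1, F5} the worst case is 24.
No size-2 selection achieves below 11.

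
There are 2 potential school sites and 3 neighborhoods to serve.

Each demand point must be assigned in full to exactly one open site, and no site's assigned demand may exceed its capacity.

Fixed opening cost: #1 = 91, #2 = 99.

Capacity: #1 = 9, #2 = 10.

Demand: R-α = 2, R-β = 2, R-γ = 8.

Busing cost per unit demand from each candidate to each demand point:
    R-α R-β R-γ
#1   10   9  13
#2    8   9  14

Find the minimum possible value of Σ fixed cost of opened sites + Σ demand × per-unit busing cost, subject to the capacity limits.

Open {#1, #2}; cheapest assignment that respects the capacities:
  #1 (cap 9, load 8): R-γ — cost 8×13 = 104
  #2 (cap 10, load 4): R-α, R-β — cost 2×8 + 2×9 = 34
  Shipping 138, fixed 190 → total 328.
  Any other capacity-feasible assignment to {#1, #2} ships for at least 138.
Total demand is 12 and no other set of sites has combined capacity ≥ 12, so {#1, #2} is the only feasible choice of open sites. Minimum: 328.

328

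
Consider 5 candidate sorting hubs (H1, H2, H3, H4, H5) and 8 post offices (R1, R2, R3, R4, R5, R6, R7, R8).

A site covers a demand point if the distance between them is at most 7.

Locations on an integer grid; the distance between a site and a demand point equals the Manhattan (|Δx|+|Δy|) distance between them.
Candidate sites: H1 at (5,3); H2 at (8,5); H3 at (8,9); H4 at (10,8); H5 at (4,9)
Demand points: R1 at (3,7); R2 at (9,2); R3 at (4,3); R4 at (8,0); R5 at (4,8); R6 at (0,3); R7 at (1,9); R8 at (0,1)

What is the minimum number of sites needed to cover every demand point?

Coverage sets (demand points within 7 of each site):
  H1: {R1, R2, R3, R4, R5, R6, R8}
  H2: {R1, R2, R3, R4, R5}
  H3: {R1, R5, R7}
  H4: {R2, R5}
  H5: {R1, R3, R5, R7}
No single site covers all 8 demand points.
But {H1, H3} covers everything, so the minimum is 2.

2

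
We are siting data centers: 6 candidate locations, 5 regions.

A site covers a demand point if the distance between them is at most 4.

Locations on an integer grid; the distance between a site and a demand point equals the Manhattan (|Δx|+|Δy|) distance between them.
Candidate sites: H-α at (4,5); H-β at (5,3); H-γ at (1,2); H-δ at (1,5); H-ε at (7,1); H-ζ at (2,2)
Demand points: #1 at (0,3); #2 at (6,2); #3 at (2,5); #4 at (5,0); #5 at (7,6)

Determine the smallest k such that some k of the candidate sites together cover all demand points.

Coverage sets (demand points within 4 of each site):
  H-α: {#3, #5}
  H-β: {#2, #4}
  H-γ: {#1, #3}
  H-δ: {#1, #3}
  H-ε: {#2, #4}
  H-ζ: {#1, #2, #3}
No 2 sites suffice: every size-2 union leaves at least one demand point uncovered.
But {H-α, H-β, H-γ} covers everything, so the minimum is 3.

3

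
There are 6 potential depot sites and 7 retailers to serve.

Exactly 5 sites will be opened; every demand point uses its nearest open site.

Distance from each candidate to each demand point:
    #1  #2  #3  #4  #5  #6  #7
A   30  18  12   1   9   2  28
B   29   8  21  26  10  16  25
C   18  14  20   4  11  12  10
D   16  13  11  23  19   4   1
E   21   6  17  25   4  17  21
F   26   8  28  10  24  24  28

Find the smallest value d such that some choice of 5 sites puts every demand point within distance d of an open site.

Open {A, B, C, D, E}.
  Farthest demand point is #1 at distance 16 (to D); all others are ≤ 16.
With {A, B, C, D, F} the worst case is 16.
With {A, B, D, E, F} the worst case is 16.
No size-5 selection achieves below 16.

16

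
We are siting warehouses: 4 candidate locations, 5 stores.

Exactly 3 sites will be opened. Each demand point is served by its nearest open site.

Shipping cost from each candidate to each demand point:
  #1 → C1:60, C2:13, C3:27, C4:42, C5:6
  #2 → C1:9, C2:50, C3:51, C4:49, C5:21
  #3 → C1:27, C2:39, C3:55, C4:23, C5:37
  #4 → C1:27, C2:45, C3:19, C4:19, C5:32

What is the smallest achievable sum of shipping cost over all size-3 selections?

Open {#1, #2, #4}.
  C1→#2 9, C2→#1 13, C3→#4 19, C4→#4 19, C5→#1 6  ⇒ total 66.
Compare {#1, #2, #3}: total 78.
Compare {#1, #3, #4}: total 84.
No size-3 selection does better; minimum is 66.

66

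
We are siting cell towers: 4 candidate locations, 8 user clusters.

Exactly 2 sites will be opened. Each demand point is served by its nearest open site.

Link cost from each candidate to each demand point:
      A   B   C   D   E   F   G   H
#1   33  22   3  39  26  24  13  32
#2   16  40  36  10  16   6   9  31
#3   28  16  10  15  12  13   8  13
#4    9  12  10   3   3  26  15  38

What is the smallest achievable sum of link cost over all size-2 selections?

71

Open {#3, #4}.
  A→#4 9, B→#4 12, C→#3 10, D→#4 3, E→#4 3, F→#3 13, G→#3 8, H→#3 13  ⇒ total 71.
Compare {#2, #4}: total 83.
Compare {#2, #3}: total 91.
No size-2 selection does better; minimum is 71.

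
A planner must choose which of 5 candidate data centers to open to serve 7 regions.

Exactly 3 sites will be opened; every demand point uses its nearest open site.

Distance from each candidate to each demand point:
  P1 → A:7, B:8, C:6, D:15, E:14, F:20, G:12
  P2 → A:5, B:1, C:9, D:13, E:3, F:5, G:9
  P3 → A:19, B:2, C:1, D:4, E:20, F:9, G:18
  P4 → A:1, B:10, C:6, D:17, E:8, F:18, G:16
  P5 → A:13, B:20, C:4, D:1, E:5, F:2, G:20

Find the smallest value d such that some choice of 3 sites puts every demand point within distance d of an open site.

9

Open {P1, P2, P3}.
  Farthest demand point is G at distance 9 (to P2); all others are ≤ 9.
With {P1, P2, P5} the worst case is 9.
With {P2, P3, P4} the worst case is 9.
No size-3 selection achieves below 9.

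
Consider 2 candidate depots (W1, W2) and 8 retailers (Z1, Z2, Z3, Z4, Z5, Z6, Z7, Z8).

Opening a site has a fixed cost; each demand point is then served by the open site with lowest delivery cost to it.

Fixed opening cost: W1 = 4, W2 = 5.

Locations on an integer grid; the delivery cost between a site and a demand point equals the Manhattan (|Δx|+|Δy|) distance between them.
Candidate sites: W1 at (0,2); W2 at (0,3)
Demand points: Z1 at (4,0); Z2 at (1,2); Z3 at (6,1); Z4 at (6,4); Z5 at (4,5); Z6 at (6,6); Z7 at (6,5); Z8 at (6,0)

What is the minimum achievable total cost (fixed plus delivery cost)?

Open {W1}: assign each demand point to its cheapest open site.
  Z1→W1 6, Z2→W1 1, Z3→W1 7, Z4→W1 8, Z5→W1 7, Z6→W1 10, Z7→W1 9, Z8→W1 8
  delivery cost 56, fixed 4 → total 60.
Compare {W2}: delivery cost 56 + fixed 5 = 61.
Compare {W1, W2}: delivery cost 52 + fixed 9 = 61.

60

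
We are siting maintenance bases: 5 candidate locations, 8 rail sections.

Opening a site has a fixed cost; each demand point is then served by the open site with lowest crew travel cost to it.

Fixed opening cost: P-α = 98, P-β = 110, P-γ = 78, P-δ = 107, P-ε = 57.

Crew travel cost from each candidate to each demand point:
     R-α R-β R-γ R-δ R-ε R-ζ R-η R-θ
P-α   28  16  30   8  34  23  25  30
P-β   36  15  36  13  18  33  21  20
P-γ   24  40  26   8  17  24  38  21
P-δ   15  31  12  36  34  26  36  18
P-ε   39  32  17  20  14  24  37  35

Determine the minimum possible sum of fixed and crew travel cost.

Open {P-ε}: assign each demand point to its cheapest open site.
  R-α→P-ε 39, R-β→P-ε 32, R-γ→P-ε 17, R-δ→P-ε 20, R-ε→P-ε 14, R-ζ→P-ε 24, R-η→P-ε 37, R-θ→P-ε 35
  crew travel cost 218, fixed 57 → total 275.
Compare {P-γ}: crew travel cost 198 + fixed 78 = 276.
Compare {P-α}: crew travel cost 194 + fixed 98 = 292.
Compare {P-β}: crew travel cost 192 + fixed 110 = 302.
All other subsets cost ≥ 276. Minimum total cost: 275.

275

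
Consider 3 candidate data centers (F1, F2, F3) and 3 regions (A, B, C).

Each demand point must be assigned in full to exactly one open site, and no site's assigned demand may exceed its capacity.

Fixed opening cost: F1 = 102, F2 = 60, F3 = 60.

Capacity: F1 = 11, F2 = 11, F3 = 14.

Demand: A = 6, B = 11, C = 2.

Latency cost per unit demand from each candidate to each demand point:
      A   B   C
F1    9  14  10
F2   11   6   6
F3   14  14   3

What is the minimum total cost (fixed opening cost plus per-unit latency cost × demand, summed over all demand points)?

276

Open {F2, F3}; cheapest assignment that respects the capacities:
  F2 (cap 11, load 11): B — cost 11×6 = 66
  F3 (cap 14, load 8): A, C — cost 6×14 + 2×3 = 90
  Shipping 156, fixed 120 → total 276.
  Any other capacity-feasible assignment to {F2, F3} ships for at least 156.
Compare {F1, F2}: its best feasible assignment gives total 302.
Compare {F1, F2, F3}: its best feasible assignment gives total 348.
Every other set of open sites that can feasibly serve all demand totals ≥ 302 even under its best assignment. Minimum: 276.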